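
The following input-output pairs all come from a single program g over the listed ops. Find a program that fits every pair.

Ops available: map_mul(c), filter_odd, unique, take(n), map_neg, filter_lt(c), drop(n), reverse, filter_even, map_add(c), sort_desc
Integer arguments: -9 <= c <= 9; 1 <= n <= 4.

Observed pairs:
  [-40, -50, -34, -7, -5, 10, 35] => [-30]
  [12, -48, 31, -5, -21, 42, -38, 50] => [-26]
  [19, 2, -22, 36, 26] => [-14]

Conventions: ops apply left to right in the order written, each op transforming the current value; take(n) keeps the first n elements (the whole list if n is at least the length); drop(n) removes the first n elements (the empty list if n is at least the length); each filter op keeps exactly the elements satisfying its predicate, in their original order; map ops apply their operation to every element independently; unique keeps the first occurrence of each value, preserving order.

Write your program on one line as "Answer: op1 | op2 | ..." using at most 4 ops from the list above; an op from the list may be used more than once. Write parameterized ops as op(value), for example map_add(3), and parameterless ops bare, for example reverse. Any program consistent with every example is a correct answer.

filter_odd | map_add(-5) | map_neg | filter_lt(-4)

Check, running the answer program on each example:
  [-40, -50, -34, -7, -5, 10, 35] -> [-7, -5, 35] -> [-12, -10, 30] -> [12, 10, -30] -> [-30]
  [12, -48, 31, -5, -21, 42, -38, 50] -> [31, -5, -21] -> [26, -10, -26] -> [-26, 10, 26] -> [-26]
  [19, 2, -22, 36, 26] -> [19] -> [14] -> [-14] -> [-14]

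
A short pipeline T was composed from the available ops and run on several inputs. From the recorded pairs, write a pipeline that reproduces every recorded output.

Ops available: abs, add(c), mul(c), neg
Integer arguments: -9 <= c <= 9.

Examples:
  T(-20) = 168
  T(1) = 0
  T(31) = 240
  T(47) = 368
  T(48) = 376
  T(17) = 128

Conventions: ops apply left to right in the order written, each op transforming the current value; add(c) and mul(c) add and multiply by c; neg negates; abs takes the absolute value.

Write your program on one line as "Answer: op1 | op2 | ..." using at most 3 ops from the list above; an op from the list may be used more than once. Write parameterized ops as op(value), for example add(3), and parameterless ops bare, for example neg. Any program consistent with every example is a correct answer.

add(-1) | abs | mul(8)

Check, running the answer program on each example:
  -20 -> -21 -> 21 -> 168
  1 -> 0 -> 0 -> 0
  31 -> 30 -> 30 -> 240
  47 -> 46 -> 46 -> 368
  48 -> 47 -> 47 -> 376
  17 -> 16 -> 16 -> 128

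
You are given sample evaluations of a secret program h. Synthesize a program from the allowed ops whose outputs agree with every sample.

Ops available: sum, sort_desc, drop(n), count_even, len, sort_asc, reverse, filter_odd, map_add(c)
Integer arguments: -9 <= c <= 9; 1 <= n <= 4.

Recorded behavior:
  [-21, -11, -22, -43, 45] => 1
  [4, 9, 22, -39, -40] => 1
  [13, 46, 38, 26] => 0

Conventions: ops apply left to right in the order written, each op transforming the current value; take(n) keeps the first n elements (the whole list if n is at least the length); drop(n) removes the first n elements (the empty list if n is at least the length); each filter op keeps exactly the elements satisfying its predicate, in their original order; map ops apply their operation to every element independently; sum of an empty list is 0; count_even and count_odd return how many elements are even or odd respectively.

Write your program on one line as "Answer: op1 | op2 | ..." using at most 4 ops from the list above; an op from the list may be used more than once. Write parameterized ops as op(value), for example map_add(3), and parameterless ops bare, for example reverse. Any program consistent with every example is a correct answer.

sort_asc | sort_desc | drop(3) | count_even

Check, running the answer program on each example:
  [-21, -11, -22, -43, 45] -> [-43, -22, -21, -11, 45] -> [45, -11, -21, -22, -43] -> [-22, -43] -> 1
  [4, 9, 22, -39, -40] -> [-40, -39, 4, 9, 22] -> [22, 9, 4, -39, -40] -> [-39, -40] -> 1
  [13, 46, 38, 26] -> [13, 26, 38, 46] -> [46, 38, 26, 13] -> [13] -> 0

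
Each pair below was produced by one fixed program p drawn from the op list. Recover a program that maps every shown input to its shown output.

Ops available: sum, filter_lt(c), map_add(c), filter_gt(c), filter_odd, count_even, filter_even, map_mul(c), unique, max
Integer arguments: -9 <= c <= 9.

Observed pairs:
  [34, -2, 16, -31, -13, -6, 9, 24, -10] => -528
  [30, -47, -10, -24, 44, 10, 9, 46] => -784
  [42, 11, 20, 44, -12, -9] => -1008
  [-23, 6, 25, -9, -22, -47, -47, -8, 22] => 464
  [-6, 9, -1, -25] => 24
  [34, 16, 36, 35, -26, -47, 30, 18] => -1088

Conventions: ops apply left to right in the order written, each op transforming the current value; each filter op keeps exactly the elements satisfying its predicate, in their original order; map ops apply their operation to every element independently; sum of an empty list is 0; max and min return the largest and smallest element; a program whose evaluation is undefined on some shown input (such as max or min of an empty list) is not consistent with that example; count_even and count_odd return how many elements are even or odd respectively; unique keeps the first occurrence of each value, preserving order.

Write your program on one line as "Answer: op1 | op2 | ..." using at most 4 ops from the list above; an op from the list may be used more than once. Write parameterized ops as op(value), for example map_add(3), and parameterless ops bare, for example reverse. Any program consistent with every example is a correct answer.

map_add(5) | map_mul(-8) | sum

Check, running the answer program on each example:
  [34, -2, 16, -31, -13, -6, 9, 24, -10] -> [39, 3, 21, -26, -8, -1, 14, 29, -5] -> [-312, -24, -168, 208, 64, 8, -112, -232, 40] -> -528
  [30, -47, -10, -24, 44, 10, 9, 46] -> [35, -42, -5, -19, 49, 15, 14, 51] -> [-280, 336, 40, 152, -392, -120, -112, -408] -> -784
  [42, 11, 20, 44, -12, -9] -> [47, 16, 25, 49, -7, -4] -> [-376, -128, -200, -392, 56, 32] -> -1008
  [-23, 6, 25, -9, -22, -47, -47, -8, 22] -> [-18, 11, 30, -4, -17, -42, -42, -3, 27] -> [144, -88, -240, 32, 136, 336, 336, 24, -216] -> 464
  [-6, 9, -1, -25] -> [-1, 14, 4, -20] -> [8, -112, -32, 160] -> 24
  [34, 16, 36, 35, -26, -47, 30, 18] -> [39, 21, 41, 40, -21, -42, 35, 23] -> [-312, -168, -328, -320, 168, 336, -280, -184] -> -1088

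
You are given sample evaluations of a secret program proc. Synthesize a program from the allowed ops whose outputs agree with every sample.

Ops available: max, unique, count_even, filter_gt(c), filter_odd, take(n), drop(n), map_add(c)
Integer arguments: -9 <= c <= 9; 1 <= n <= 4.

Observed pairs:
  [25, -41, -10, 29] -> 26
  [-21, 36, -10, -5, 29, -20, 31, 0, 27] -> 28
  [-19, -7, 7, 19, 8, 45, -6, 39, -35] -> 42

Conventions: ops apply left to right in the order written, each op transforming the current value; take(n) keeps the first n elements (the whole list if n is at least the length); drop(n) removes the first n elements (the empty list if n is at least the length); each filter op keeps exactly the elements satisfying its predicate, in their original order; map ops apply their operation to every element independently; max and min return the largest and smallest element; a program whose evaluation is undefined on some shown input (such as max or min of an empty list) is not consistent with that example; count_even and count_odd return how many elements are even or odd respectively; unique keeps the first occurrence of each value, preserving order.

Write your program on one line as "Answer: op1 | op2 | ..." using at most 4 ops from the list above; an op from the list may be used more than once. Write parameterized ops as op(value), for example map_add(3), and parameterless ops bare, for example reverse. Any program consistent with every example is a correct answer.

drop(3) | map_add(-3) | take(4) | max

Check, running the answer program on each example:
  [25, -41, -10, 29] -> [29] -> [26] -> [26] -> 26
  [-21, 36, -10, -5, 29, -20, 31, 0, 27] -> [-5, 29, -20, 31, 0, 27] -> [-8, 26, -23, 28, -3, 24] -> [-8, 26, -23, 28] -> 28
  [-19, -7, 7, 19, 8, 45, -6, 39, -35] -> [19, 8, 45, -6, 39, -35] -> [16, 5, 42, -9, 36, -38] -> [16, 5, 42, -9] -> 42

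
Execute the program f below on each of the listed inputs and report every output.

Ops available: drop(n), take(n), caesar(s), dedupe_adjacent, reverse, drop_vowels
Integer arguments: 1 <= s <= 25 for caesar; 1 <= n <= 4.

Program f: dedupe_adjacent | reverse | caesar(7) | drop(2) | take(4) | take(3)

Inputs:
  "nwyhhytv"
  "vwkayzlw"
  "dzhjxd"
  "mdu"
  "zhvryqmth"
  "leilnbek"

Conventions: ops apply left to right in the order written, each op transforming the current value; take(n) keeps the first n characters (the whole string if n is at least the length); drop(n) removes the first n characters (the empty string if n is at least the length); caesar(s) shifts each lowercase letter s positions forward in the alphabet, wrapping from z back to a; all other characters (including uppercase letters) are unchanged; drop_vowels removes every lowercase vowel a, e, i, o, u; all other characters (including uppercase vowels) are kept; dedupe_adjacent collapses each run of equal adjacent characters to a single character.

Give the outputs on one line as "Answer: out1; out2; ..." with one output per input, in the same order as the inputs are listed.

Execution, op by op:
  "nwyhhytv" -> "nwyhytv" -> "vtyhywn" -> "cafofdu" -> "fofdu" -> "fofd" -> "fof"
  "vwkayzlw" -> "vwkayzlw" -> "wlzyakwv" -> "dsgfhrdc" -> "gfhrdc" -> "gfhr" -> "gfh"
  "dzhjxd" -> "dzhjxd" -> "dxjhzd" -> "keqogk" -> "qogk" -> "qogk" -> "qog"
  "mdu" -> "mdu" -> "udm" -> "bkt" -> "t" -> "t" -> "t"
  "zhvryqmth" -> "zhvryqmth" -> "htmqyrvhz" -> "oatxfycog" -> "txfycog" -> "txfy" -> "txf"
  "leilnbek" -> "leilnbek" -> "kebnliel" -> "rliuspls" -> "iuspls" -> "iusp" -> "ius"

"fof"; "gfh"; "qog"; "t"; "txf"; "ius"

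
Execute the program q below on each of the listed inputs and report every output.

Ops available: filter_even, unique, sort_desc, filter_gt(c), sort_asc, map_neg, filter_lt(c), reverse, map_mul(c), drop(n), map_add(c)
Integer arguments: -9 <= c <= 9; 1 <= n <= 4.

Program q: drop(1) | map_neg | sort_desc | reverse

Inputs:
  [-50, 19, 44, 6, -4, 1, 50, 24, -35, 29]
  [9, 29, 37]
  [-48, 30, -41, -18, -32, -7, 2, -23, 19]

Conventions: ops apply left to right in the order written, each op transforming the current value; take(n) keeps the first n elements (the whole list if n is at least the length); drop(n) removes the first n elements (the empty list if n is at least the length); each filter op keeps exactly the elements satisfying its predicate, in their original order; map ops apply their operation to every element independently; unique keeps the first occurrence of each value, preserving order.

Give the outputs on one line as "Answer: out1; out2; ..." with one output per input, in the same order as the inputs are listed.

Execution, op by op:
  [-50, 19, 44, 6, -4, 1, 50, 24, -35, 29] -> [19, 44, 6, -4, 1, 50, 24, -35, 29] -> [-19, -44, -6, 4, -1, -50, -24, 35, -29] -> [35, 4, -1, -6, -19, -24, -29, -44, -50] -> [-50, -44, -29, -24, -19, -6, -1, 4, 35]
  [9, 29, 37] -> [29, 37] -> [-29, -37] -> [-29, -37] -> [-37, -29]
  [-48, 30, -41, -18, -32, -7, 2, -23, 19] -> [30, -41, -18, -32, -7, 2, -23, 19] -> [-30, 41, 18, 32, 7, -2, 23, -19] -> [41, 32, 23, 18, 7, -2, -19, -30] -> [-30, -19, -2, 7, 18, 23, 32, 41]

[-50, -44, -29, -24, -19, -6, -1, 4, 35]; [-37, -29]; [-30, -19, -2, 7, 18, 23, 32, 41]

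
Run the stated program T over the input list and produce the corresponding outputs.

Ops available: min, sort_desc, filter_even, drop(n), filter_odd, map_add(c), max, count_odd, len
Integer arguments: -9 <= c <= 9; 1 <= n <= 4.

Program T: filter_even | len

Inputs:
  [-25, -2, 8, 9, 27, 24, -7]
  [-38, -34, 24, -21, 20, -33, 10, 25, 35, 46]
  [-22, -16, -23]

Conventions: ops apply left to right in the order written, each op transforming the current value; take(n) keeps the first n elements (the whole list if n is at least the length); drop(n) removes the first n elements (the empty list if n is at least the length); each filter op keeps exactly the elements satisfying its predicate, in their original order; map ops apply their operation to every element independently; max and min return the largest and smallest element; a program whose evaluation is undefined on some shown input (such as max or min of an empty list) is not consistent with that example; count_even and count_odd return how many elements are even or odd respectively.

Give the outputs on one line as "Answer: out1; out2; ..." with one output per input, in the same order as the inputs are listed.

3; 6; 2

Execution, op by op:
  [-25, -2, 8, 9, 27, 24, -7] -> [-2, 8, 24] -> 3
  [-38, -34, 24, -21, 20, -33, 10, 25, 35, 46] -> [-38, -34, 24, 20, 10, 46] -> 6
  [-22, -16, -23] -> [-22, -16] -> 2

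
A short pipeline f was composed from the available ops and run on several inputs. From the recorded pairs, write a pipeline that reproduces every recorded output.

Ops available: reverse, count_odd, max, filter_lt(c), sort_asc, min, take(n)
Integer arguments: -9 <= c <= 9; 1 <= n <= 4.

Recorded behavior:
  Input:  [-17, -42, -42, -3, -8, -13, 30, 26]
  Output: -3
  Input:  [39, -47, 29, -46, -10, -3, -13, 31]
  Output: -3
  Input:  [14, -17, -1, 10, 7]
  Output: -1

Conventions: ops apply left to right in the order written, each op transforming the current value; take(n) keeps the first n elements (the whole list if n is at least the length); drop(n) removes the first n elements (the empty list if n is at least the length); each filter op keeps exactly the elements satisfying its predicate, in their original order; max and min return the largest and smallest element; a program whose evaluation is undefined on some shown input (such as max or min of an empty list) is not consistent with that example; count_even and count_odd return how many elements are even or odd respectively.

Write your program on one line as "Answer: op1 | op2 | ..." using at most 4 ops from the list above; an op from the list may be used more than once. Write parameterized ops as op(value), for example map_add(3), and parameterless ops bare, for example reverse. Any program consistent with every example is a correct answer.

reverse | filter_lt(1) | max

Check, running the answer program on each example:
  [-17, -42, -42, -3, -8, -13, 30, 26] -> [26, 30, -13, -8, -3, -42, -42, -17] -> [-13, -8, -3, -42, -42, -17] -> -3
  [39, -47, 29, -46, -10, -3, -13, 31] -> [31, -13, -3, -10, -46, 29, -47, 39] -> [-13, -3, -10, -46, -47] -> -3
  [14, -17, -1, 10, 7] -> [7, 10, -1, -17, 14] -> [-1, -17] -> -1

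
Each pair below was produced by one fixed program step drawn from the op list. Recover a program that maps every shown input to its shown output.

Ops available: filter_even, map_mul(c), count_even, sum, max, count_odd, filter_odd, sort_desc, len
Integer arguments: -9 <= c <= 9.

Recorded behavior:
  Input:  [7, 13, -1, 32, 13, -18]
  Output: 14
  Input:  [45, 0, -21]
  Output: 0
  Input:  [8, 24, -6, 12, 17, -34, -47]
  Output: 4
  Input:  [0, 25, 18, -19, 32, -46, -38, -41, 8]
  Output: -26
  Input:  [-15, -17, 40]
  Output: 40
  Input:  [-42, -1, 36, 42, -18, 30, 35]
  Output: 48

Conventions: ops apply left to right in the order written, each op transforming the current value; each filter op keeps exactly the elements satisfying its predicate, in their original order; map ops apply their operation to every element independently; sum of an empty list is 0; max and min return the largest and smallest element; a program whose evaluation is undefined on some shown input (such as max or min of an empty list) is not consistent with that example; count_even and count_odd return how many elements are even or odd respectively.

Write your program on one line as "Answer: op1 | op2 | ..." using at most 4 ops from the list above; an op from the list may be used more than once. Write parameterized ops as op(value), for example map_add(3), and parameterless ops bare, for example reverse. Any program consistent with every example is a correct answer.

sort_desc | filter_even | sum

Check, running the answer program on each example:
  [7, 13, -1, 32, 13, -18] -> [32, 13, 13, 7, -1, -18] -> [32, -18] -> 14
  [45, 0, -21] -> [45, 0, -21] -> [0] -> 0
  [8, 24, -6, 12, 17, -34, -47] -> [24, 17, 12, 8, -6, -34, -47] -> [24, 12, 8, -6, -34] -> 4
  [0, 25, 18, -19, 32, -46, -38, -41, 8] -> [32, 25, 18, 8, 0, -19, -38, -41, -46] -> [32, 18, 8, 0, -38, -46] -> -26
  [-15, -17, 40] -> [40, -15, -17] -> [40] -> 40
  [-42, -1, 36, 42, -18, 30, 35] -> [42, 36, 35, 30, -1, -18, -42] -> [42, 36, 30, -18, -42] -> 48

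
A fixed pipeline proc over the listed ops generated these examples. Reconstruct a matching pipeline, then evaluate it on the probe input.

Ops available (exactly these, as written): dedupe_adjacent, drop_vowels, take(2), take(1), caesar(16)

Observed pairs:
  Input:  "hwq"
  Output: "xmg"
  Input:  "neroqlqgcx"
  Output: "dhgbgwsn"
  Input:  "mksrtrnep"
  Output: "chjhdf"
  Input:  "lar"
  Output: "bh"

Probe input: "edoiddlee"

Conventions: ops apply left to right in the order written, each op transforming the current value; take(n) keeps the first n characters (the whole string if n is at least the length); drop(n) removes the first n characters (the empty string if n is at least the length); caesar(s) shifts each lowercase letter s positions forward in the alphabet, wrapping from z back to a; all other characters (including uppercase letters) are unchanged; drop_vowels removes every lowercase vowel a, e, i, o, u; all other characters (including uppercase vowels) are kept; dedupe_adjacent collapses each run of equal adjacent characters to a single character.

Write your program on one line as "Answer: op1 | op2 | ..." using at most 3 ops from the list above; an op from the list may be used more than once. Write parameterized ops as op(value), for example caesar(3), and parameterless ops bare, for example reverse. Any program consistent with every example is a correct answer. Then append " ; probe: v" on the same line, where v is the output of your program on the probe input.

drop_vowels | caesar(16) | drop_vowels ; probe: "tttb"

Check, running the answer program on each example:
  "hwq" -> "hwq" -> "xmg" -> "xmg"
  "neroqlqgcx" -> "nrqlqgcx" -> "dhgbgwsn" -> "dhgbgwsn"
  "mksrtrnep" -> "mksrtrnp" -> "caihjhdf" -> "chjhdf"
  "lar" -> "lr" -> "bh" -> "bh"
  probe: "edoiddlee" -> "dddl" -> "tttb" -> "tttb"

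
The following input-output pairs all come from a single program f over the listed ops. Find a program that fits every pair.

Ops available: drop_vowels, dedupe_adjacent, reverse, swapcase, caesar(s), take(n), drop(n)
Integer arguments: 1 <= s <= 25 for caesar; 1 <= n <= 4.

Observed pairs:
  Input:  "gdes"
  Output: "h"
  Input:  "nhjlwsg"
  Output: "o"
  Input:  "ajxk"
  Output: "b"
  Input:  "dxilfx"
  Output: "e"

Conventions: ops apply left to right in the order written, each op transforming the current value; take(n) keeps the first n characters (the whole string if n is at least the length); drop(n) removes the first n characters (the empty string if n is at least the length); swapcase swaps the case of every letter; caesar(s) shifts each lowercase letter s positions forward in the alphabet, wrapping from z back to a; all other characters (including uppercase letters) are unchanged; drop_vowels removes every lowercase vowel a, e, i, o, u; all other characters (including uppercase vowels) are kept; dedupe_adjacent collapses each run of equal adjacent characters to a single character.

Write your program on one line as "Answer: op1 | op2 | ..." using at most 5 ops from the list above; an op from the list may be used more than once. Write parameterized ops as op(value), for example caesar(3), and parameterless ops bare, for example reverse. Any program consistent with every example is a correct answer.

caesar(17) | caesar(8) | take(1) | caesar(10) | caesar(18)

Check, running the answer program on each example:
  "gdes" -> "xuvj" -> "fcdr" -> "f" -> "p" -> "h"
  "nhjlwsg" -> "eyacnjx" -> "mgikvrf" -> "m" -> "w" -> "o"
  "ajxk" -> "raob" -> "ziwj" -> "z" -> "j" -> "b"
  "dxilfx" -> "uozcwo" -> "cwhkew" -> "c" -> "m" -> "e"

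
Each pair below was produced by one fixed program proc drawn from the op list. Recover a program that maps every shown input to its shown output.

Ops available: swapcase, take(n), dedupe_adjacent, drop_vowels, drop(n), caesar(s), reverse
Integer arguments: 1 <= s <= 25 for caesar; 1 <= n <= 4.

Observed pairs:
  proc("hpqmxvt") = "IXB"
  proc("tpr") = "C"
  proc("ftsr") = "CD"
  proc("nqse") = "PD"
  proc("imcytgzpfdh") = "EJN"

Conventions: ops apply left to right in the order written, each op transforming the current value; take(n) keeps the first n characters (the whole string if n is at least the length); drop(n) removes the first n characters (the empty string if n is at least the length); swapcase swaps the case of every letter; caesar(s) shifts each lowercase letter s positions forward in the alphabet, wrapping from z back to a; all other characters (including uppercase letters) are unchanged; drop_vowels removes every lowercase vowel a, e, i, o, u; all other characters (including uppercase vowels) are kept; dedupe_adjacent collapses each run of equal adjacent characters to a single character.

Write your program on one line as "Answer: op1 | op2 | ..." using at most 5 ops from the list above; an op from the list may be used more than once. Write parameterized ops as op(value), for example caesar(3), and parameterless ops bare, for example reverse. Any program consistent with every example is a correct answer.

drop(2) | caesar(11) | take(3) | swapcase | reverse

Check, running the answer program on each example:
  "hpqmxvt" -> "qmxvt" -> "bxige" -> "bxi" -> "BXI" -> "IXB"
  "tpr" -> "r" -> "c" -> "c" -> "C" -> "C"
  "ftsr" -> "sr" -> "dc" -> "dc" -> "DC" -> "CD"
  "nqse" -> "se" -> "dp" -> "dp" -> "DP" -> "PD"
  "imcytgzpfdh" -> "cytgzpfdh" -> "njerkaqos" -> "nje" -> "NJE" -> "EJN"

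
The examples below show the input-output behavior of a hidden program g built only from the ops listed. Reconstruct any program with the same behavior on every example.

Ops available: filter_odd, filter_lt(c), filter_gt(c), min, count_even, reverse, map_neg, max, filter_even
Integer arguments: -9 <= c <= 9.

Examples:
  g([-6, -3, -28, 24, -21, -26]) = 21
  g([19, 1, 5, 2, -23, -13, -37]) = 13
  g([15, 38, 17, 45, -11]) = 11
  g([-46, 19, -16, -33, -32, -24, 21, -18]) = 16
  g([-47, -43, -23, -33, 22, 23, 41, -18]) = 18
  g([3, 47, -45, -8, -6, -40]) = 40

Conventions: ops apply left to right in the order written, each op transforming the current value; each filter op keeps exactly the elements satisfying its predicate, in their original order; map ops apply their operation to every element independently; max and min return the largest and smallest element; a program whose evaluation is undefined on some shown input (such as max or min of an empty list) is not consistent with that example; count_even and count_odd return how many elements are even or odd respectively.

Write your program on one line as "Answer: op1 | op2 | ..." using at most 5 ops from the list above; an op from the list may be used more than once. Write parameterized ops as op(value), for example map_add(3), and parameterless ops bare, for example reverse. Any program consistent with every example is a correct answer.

filter_lt(-2) | map_neg | filter_gt(9) | min

Check, running the answer program on each example:
  [-6, -3, -28, 24, -21, -26] -> [-6, -3, -28, -21, -26] -> [6, 3, 28, 21, 26] -> [28, 21, 26] -> 21
  [19, 1, 5, 2, -23, -13, -37] -> [-23, -13, -37] -> [23, 13, 37] -> [23, 13, 37] -> 13
  [15, 38, 17, 45, -11] -> [-11] -> [11] -> [11] -> 11
  [-46, 19, -16, -33, -32, -24, 21, -18] -> [-46, -16, -33, -32, -24, -18] -> [46, 16, 33, 32, 24, 18] -> [46, 16, 33, 32, 24, 18] -> 16
  [-47, -43, -23, -33, 22, 23, 41, -18] -> [-47, -43, -23, -33, -18] -> [47, 43, 23, 33, 18] -> [47, 43, 23, 33, 18] -> 18
  [3, 47, -45, -8, -6, -40] -> [-45, -8, -6, -40] -> [45, 8, 6, 40] -> [45, 40] -> 40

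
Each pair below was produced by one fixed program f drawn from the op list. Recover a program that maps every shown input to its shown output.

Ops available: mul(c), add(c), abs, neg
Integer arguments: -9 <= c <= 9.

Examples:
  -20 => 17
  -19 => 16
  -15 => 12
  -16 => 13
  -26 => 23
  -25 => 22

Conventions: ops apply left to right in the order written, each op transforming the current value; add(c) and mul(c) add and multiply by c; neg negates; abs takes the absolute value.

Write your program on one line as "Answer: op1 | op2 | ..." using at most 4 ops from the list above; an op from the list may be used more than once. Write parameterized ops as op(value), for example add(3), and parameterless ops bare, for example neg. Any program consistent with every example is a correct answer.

add(4) | neg | add(-5) | add(6)

Check, running the answer program on each example:
  -20 -> -16 -> 16 -> 11 -> 17
  -19 -> -15 -> 15 -> 10 -> 16
  -15 -> -11 -> 11 -> 6 -> 12
  -16 -> -12 -> 12 -> 7 -> 13
  -26 -> -22 -> 22 -> 17 -> 23
  -25 -> -21 -> 21 -> 16 -> 22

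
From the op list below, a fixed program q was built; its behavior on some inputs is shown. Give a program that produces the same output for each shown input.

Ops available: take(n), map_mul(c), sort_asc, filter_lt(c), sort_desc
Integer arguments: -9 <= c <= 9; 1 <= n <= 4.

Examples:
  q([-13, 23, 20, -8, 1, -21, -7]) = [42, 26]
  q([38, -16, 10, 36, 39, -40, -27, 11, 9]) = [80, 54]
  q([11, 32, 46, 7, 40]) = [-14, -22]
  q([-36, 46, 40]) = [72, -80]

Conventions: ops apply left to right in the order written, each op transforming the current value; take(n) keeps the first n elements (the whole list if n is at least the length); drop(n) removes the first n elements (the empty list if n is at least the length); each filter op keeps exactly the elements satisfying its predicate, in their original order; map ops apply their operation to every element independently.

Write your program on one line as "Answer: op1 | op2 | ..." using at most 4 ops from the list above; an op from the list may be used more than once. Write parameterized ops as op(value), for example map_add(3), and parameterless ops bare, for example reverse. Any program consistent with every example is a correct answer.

sort_asc | map_mul(-2) | take(2)

Check, running the answer program on each example:
  [-13, 23, 20, -8, 1, -21, -7] -> [-21, -13, -8, -7, 1, 20, 23] -> [42, 26, 16, 14, -2, -40, -46] -> [42, 26]
  [38, -16, 10, 36, 39, -40, -27, 11, 9] -> [-40, -27, -16, 9, 10, 11, 36, 38, 39] -> [80, 54, 32, -18, -20, -22, -72, -76, -78] -> [80, 54]
  [11, 32, 46, 7, 40] -> [7, 11, 32, 40, 46] -> [-14, -22, -64, -80, -92] -> [-14, -22]
  [-36, 46, 40] -> [-36, 40, 46] -> [72, -80, -92] -> [72, -80]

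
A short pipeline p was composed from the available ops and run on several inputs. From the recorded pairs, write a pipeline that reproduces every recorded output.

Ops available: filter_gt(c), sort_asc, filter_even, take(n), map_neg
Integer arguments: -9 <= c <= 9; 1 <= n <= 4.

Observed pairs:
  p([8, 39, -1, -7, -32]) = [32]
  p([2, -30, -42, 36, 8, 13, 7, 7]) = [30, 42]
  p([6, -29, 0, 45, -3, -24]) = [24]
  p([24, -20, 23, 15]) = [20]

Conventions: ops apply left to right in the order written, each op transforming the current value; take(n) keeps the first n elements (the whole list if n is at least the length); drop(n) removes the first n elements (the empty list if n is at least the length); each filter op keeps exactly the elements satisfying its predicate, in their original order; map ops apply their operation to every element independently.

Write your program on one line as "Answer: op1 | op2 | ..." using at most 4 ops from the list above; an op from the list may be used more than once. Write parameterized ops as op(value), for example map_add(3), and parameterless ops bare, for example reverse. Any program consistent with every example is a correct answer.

map_neg | filter_even | sort_asc | filter_gt(4)

Check, running the answer program on each example:
  [8, 39, -1, -7, -32] -> [-8, -39, 1, 7, 32] -> [-8, 32] -> [-8, 32] -> [32]
  [2, -30, -42, 36, 8, 13, 7, 7] -> [-2, 30, 42, -36, -8, -13, -7, -7] -> [-2, 30, 42, -36, -8] -> [-36, -8, -2, 30, 42] -> [30, 42]
  [6, -29, 0, 45, -3, -24] -> [-6, 29, 0, -45, 3, 24] -> [-6, 0, 24] -> [-6, 0, 24] -> [24]
  [24, -20, 23, 15] -> [-24, 20, -23, -15] -> [-24, 20] -> [-24, 20] -> [20]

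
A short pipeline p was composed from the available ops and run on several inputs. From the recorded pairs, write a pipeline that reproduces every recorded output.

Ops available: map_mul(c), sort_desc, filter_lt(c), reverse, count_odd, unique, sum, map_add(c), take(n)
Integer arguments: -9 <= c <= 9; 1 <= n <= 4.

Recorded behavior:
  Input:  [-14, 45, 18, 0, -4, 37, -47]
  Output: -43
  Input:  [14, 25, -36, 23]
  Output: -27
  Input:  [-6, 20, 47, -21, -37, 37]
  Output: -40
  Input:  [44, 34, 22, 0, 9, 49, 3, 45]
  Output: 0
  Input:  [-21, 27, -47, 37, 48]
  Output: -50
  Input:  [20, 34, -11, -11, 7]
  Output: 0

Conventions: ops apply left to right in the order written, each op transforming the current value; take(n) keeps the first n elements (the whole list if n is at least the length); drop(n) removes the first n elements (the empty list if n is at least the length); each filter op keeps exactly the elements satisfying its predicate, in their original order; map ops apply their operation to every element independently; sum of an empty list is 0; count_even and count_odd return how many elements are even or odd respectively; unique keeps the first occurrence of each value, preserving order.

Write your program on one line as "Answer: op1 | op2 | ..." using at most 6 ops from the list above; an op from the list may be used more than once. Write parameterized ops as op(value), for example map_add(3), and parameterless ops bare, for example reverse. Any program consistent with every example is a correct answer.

filter_lt(9) | map_add(9) | unique | reverse | filter_lt(-4) | sum

Check, running the answer program on each example:
  [-14, 45, 18, 0, -4, 37, -47] -> [-14, 0, -4, -47] -> [-5, 9, 5, -38] -> [-5, 9, 5, -38] -> [-38, 5, 9, -5] -> [-38, -5] -> -43
  [14, 25, -36, 23] -> [-36] -> [-27] -> [-27] -> [-27] -> [-27] -> -27
  [-6, 20, 47, -21, -37, 37] -> [-6, -21, -37] -> [3, -12, -28] -> [3, -12, -28] -> [-28, -12, 3] -> [-28, -12] -> -40
  [44, 34, 22, 0, 9, 49, 3, 45] -> [0, 3] -> [9, 12] -> [9, 12] -> [12, 9] -> [] -> 0
  [-21, 27, -47, 37, 48] -> [-21, -47] -> [-12, -38] -> [-12, -38] -> [-38, -12] -> [-38, -12] -> -50
  [20, 34, -11, -11, 7] -> [-11, -11, 7] -> [-2, -2, 16] -> [-2, 16] -> [16, -2] -> [] -> 0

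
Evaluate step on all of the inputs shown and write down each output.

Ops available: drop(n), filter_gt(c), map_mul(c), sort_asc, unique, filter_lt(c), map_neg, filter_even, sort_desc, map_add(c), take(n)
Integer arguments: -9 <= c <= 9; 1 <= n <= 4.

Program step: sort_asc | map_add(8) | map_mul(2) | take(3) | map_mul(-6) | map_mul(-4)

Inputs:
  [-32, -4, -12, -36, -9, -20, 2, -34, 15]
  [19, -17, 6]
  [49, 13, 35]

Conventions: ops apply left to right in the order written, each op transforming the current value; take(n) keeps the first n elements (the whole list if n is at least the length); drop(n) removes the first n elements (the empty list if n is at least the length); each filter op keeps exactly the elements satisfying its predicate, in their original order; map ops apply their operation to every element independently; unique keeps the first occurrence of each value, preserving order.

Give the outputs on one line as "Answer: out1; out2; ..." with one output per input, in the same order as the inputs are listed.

[-1344, -1248, -1152]; [-432, 672, 1296]; [1008, 2064, 2736]

Execution, op by op:
  [-32, -4, -12, -36, -9, -20, 2, -34, 15] -> [-36, -34, -32, -20, -12, -9, -4, 2, 15] -> [-28, -26, -24, -12, -4, -1, 4, 10, 23] -> [-56, -52, -48, -24, -8, -2, 8, 20, 46] -> [-56, -52, -48] -> [336, 312, 288] -> [-1344, -1248, -1152]
  [19, -17, 6] -> [-17, 6, 19] -> [-9, 14, 27] -> [-18, 28, 54] -> [-18, 28, 54] -> [108, -168, -324] -> [-432, 672, 1296]
  [49, 13, 35] -> [13, 35, 49] -> [21, 43, 57] -> [42, 86, 114] -> [42, 86, 114] -> [-252, -516, -684] -> [1008, 2064, 2736]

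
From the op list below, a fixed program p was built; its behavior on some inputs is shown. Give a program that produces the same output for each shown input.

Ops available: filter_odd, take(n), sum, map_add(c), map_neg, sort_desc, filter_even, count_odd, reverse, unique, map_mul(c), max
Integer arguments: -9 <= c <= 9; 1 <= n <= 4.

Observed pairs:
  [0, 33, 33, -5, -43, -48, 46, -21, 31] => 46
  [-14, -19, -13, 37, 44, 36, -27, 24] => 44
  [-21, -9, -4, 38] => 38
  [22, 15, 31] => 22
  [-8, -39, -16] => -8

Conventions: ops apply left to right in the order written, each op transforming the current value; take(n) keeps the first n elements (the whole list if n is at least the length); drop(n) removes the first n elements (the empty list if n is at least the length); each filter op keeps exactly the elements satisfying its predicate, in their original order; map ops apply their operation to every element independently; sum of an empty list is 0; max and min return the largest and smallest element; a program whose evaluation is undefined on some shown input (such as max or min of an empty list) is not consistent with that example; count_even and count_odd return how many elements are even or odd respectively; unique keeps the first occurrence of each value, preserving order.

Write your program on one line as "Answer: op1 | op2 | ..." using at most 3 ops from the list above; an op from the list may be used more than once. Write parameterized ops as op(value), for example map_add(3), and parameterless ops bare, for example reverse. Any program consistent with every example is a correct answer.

filter_even | sort_desc | max

Check, running the answer program on each example:
  [0, 33, 33, -5, -43, -48, 46, -21, 31] -> [0, -48, 46] -> [46, 0, -48] -> 46
  [-14, -19, -13, 37, 44, 36, -27, 24] -> [-14, 44, 36, 24] -> [44, 36, 24, -14] -> 44
  [-21, -9, -4, 38] -> [-4, 38] -> [38, -4] -> 38
  [22, 15, 31] -> [22] -> [22] -> 22
  [-8, -39, -16] -> [-8, -16] -> [-8, -16] -> -8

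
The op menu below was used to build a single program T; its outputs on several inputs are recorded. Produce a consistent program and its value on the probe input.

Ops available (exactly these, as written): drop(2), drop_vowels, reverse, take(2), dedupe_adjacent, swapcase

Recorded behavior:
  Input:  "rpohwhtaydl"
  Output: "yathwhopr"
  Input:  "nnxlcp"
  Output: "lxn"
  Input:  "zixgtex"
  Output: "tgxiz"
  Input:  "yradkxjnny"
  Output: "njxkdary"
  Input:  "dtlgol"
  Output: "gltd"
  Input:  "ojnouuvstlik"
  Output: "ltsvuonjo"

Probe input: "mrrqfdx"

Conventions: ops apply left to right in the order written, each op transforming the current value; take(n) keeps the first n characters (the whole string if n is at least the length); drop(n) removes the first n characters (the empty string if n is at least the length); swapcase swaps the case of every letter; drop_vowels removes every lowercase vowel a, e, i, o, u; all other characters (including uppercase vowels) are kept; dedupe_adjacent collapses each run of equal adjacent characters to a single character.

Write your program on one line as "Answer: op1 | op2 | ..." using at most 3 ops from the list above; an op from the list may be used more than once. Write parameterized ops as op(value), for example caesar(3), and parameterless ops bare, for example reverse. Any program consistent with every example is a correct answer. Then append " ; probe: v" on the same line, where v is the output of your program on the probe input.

reverse | drop(2) | dedupe_adjacent ; probe: "fqrm"

Check, running the answer program on each example:
  "rpohwhtaydl" -> "ldyathwhopr" -> "yathwhopr" -> "yathwhopr"
  "nnxlcp" -> "pclxnn" -> "lxnn" -> "lxn"
  "zixgtex" -> "xetgxiz" -> "tgxiz" -> "tgxiz"
  "yradkxjnny" -> "ynnjxkdary" -> "njxkdary" -> "njxkdary"
  "dtlgol" -> "logltd" -> "gltd" -> "gltd"
  "ojnouuvstlik" -> "kiltsvuuonjo" -> "ltsvuuonjo" -> "ltsvuonjo"
  probe: "mrrqfdx" -> "xdfqrrm" -> "fqrrm" -> "fqrm"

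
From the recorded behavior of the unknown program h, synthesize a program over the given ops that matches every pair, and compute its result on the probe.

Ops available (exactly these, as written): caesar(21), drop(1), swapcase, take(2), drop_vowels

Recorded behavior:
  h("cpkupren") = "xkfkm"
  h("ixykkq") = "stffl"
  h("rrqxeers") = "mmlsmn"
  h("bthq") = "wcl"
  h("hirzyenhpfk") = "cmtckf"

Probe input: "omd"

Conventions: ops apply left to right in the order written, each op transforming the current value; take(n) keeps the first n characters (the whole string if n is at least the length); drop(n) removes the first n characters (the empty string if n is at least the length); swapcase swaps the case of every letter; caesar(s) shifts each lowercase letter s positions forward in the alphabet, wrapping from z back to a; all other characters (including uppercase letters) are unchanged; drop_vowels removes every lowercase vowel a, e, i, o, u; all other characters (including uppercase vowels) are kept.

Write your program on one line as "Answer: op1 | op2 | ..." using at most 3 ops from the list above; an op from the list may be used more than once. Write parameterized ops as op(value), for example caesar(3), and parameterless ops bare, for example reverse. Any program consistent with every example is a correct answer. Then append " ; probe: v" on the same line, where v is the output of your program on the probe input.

drop_vowels | caesar(21) | drop_vowels ; probe: "hy"

Check, running the answer program on each example:
  "cpkupren" -> "cpkprn" -> "xkfkmi" -> "xkfkm"
  "ixykkq" -> "xykkq" -> "stffl" -> "stffl"
  "rrqxeers" -> "rrqxrs" -> "mmlsmn" -> "mmlsmn"
  "bthq" -> "bthq" -> "wocl" -> "wcl"
  "hirzyenhpfk" -> "hrzynhpfk" -> "cmutickaf" -> "cmtckf"
  probe: "omd" -> "md" -> "hy" -> "hy"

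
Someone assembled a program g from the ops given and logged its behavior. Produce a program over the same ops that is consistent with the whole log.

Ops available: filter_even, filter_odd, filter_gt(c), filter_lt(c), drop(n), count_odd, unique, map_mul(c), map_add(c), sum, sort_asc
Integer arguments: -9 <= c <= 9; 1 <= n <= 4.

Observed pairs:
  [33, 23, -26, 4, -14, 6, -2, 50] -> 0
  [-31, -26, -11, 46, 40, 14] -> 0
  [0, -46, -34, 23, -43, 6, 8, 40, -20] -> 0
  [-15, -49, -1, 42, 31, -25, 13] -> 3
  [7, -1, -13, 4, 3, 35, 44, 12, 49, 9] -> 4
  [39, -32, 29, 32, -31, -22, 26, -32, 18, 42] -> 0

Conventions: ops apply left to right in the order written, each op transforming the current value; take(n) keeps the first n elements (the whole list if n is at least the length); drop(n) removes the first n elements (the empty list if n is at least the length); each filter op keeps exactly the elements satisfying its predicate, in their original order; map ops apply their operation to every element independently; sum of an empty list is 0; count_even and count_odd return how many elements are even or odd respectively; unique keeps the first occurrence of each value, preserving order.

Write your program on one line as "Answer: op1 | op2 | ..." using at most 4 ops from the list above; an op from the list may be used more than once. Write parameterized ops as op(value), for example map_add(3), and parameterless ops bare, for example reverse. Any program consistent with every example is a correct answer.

filter_odd | drop(1) | drop(2) | count_odd

Check, running the answer program on each example:
  [33, 23, -26, 4, -14, 6, -2, 50] -> [33, 23] -> [23] -> [] -> 0
  [-31, -26, -11, 46, 40, 14] -> [-31, -11] -> [-11] -> [] -> 0
  [0, -46, -34, 23, -43, 6, 8, 40, -20] -> [23, -43] -> [-43] -> [] -> 0
  [-15, -49, -1, 42, 31, -25, 13] -> [-15, -49, -1, 31, -25, 13] -> [-49, -1, 31, -25, 13] -> [31, -25, 13] -> 3
  [7, -1, -13, 4, 3, 35, 44, 12, 49, 9] -> [7, -1, -13, 3, 35, 49, 9] -> [-1, -13, 3, 35, 49, 9] -> [3, 35, 49, 9] -> 4
  [39, -32, 29, 32, -31, -22, 26, -32, 18, 42] -> [39, 29, -31] -> [29, -31] -> [] -> 0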